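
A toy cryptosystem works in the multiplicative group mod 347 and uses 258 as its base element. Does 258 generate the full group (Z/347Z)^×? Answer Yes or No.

Yes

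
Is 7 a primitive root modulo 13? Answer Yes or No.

Yes

φ(13) = 13 − 1 = 12 = 2^2 · 3.
It suffices to check that the order of 7 is not a proper divisor of 12: compute 7^(12/q) for q ∈ {2, 3}.
7^6 ≡ 12 (mod 13)  [q = 2: ≢ 1 ✓]
7^4 ≡ 9 (mod 13)  [q = 3: ≢ 1 ✓]
All checks pass, so 7 has order 12 and is a primitive root modulo 13.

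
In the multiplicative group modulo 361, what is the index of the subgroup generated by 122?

The order of 122 must divide φ(361) = φ(19^2) = 19·(19−1) = 342 = 2 · 3^2 · 19.
Divisors of 342: 1, 2, 3, 6, 9, 18, 19, 38, 57, 114, 171, 342.
Test each divisor d:
122^1 ≡ 122 (mod 361)
122^2 ≡ 83 (mod 361)
122^3 ≡ 18 (mod 361)
122^6 ≡ 324 (mod 361)
122^9 ≡ 56 (mod 361)
122^18 ≡ 248 (mod 361)
122^19 ≡ 293 (mod 361)
122^38 ≡ 292 (mod 361)
122^57 ≡ 360 (mod 361)
122^114 ≡ 1 (mod 361) ✓
So ord_361(122) = 114, hence |⟨122⟩| = 114.
[(Z/361Z)^× : ⟨122⟩] = 342/114 = 3.

3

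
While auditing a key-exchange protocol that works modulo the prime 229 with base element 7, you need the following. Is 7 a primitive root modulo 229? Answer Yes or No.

φ(229) = 229 − 1 = 228 = 2^2 · 3 · 19.
An element g generates (Z/229Z)^× iff g^(228/q) ≢ 1 (mod 229) for each prime q ∈ {2, 3, 19}.
7^114 ≡ 228 (mod 229)  [q = 2: ≢ 1 ✓]
7^76 ≡ 94 (mod 229)  [q = 3: ≢ 1 ✓]
7^12 ≡ 43 (mod 229)  [q = 19: ≢ 1 ✓]
All checks pass, so 7 has order 228 and is a primitive root modulo 229.

Yes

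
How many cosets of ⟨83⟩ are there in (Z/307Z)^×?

2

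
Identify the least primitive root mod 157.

5

φ(157) = 157 − 1 = 156 = 2^2 · 3 · 13.
Test candidates g = 2, 3, … against the prime factors q ∈ {2, 3, 13} of φ(157): g is a generator iff g^(156/q) ≢ 1 for every such q.
g = 2: 2^78 ≡ 156; 2^52 ≡ 1 — hits 1, so not a primitive root.
g = 3: 3^78 ≡ 1 — hits 1, so not a primitive root.
g = 4: 4^78 ≡ 1 — hits 1, so not a primitive root.
g = 5: 5^78 ≡ 156; 5^52 ≡ 12; 5^12 ≡ 130 — none is 1, so 5 is a primitive root.
So 5 is the smallest generator of (Z/157Z)^×.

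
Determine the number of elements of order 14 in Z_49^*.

6

φ(49) = φ(7^2) = 7·(7−1) = 42 = 2 · 3 · 7.
(Z/49Z)^× is cyclic (|G| = 42); a cyclic group of order m has exactly φ(d) elements of each order d | m, and none otherwise.
14 = 2 · 7 divides 42, and φ(14) = 6.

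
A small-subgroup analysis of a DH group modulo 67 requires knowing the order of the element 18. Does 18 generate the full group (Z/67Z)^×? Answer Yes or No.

φ(67) = 67 − 1 = 66 = 2 · 3 · 11.
Test 18^(66/q) mod 67 for each prime factor q of 66:
18^33 ≡ 66 (mod 67)  [q = 2: ≢ 1 ✓]
18^22 ≡ 37 (mod 67)  [q = 3: ≢ 1 ✓]
18^6 ≡ 9 (mod 67)  [q = 11: ≢ 1 ✓]
All checks pass, so 18 has order 66 and is a primitive root modulo 67.

Yes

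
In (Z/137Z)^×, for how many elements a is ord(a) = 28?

0

φ(137) = 137 − 1 = 136 = 2^3 · 17.
(Z/137Z)^× is cyclic (|G| = 136); a cyclic group of order m has exactly φ(d) elements of each order d | m, and none otherwise.
28 does not divide 136, so no element of (Z/137Z)^× has order 28.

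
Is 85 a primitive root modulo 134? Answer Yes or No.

Yes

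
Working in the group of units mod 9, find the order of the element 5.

The order of 5 must divide φ(9) = φ(3^2) = 3·(3−1) = 6 = 2 · 3.
Divisors of 6: 1, 2, 3, 6.
Check 5^d mod 9 for each divisor in increasing order:
5^1 ≡ 5 (mod 9)
5^2 ≡ 7 (mod 9)
5^3 ≡ 8 (mod 9)
5^6 ≡ 1 (mod 9) ✓
Therefore the multiplicative order of 5 modulo 9 is 6.

6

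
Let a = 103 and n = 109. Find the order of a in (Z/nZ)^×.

The order of 103 must divide φ(109) = 109 − 1 = 108 = 2^2 · 3^3.
Divisors of 108: 1, 2, 3, 4, 6, 9, 12, 18, 27, 36, 54, 108.
Test each divisor d:
103^1 ≡ 103 (mod 109)
103^2 ≡ 36 (mod 109)
103^3 ≡ 2 (mod 109)
103^4 ≡ 97 (mod 109)
103^6 ≡ 4 (mod 109)
103^9 ≡ 8 (mod 109)
103^12 ≡ 16 (mod 109)
103^18 ≡ 64 (mod 109)
103^27 ≡ 76 (mod 109)
103^36 ≡ 63 (mod 109)
103^54 ≡ 108 (mod 109)
103^108 ≡ 1 (mod 109) ✓
Hence ord(103) = 108.

108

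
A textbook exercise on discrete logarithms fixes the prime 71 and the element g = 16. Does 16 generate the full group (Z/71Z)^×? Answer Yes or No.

φ(71) = 71 − 1 = 70 = 2 · 5 · 7.
Test 16^(70/q) mod 71 for each prime factor q of 70:
16^35 ≡ 1 (mod 71)  [q = 2: ≡ 1 ✗]
16^14 ≡ 25 (mod 71)  [q = 5: ≢ 1 ✓]
16^10 ≡ 32 (mod 71)  [q = 7: ≢ 1 ✓]
The check at q = 2 fails, so 16 generates a proper subgroup.

No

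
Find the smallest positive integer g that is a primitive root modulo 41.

φ(41) = 41 − 1 = 40 = 2^3 · 5.
g is a primitive root iff g^(40/q) ≢ 1 (mod 41) for each prime q ∈ {2, 5}.
g = 2: 2^20 ≡ 1 — hits 1, so not a primitive root.
g = 3: 3^20 ≡ 40; 3^8 ≡ 1 — hits 1, so not a primitive root.
g = 4: 4^20 ≡ 1 — hits 1, so not a primitive root.
g = 5: 5^20 ≡ 1 — hits 1, so not a primitive root.
g = 6: 6^20 ≡ 40; 6^8 ≡ 10 — none is 1, so 6 is a primitive root.
So 6 is the smallest generator of (Z/41Z)^×.

6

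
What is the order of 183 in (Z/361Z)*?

114

Since 183 ∈ (Z/361Z)^×, its order divides φ(361) = φ(19^2) = 19·(19−1) = 342 = 2 · 3^2 · 19.
Divisors of 342: 1, 2, 3, 6, 9, 18, 19, 38, 57, 114, 171, 342.
Compute 183^d (mod 361) for the divisors d until we hit 1:
183^1 ≡ 183 (mod 361)
183^2 ≡ 277 (mod 361)
183^3 ≡ 151 (mod 361)
183^6 ≡ 58 (mod 361)
183^9 ≡ 94 (mod 361)
183^18 ≡ 172 (mod 361)
183^19 ≡ 69 (mod 361)
183^38 ≡ 68 (mod 361)
183^57 ≡ 360 (mod 361)
183^114 ≡ 1 (mod 361) ✓
So ord_361(183) = 114.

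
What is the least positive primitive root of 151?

φ(151) = 151 − 1 = 150 = 2 · 3 · 5^2.
Test candidates g = 2, 3, … against the prime factors q ∈ {2, 3, 5} of φ(151): g is a generator iff g^(150/q) ≢ 1 for every such q.
g = 2: 2^75 ≡ 1 — hits 1, so not a primitive root.
g = 3: 3^75 ≡ 150; 3^50 ≡ 1 — hits 1, so not a primitive root.
g = 4: 4^75 ≡ 1 — hits 1, so not a primitive root.
g = 5: 5^75 ≡ 1 — hits 1, so not a primitive root.
g = 6: 6^75 ≡ 150; 6^50 ≡ 32; 6^30 ≡ 59 — none is 1, so 6 is a primitive root.
The smallest primitive root modulo 151 is 6.

6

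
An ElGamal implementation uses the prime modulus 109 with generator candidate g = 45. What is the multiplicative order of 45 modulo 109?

By Lagrange's theorem, ord_109(45) divides φ(109) = 109 − 1 = 108 = 2^2 · 3^3.
Divisors of 108: 1, 2, 3, 4, 6, 9, 12, 18, 27, 36, 54, 108.
Check 45^d mod 109 for each divisor in increasing order:
45^1 ≡ 45 (mod 109)
45^2 ≡ 63 (mod 109)
45^3 ≡ 1 (mod 109) ✓
Hence ord(45) = 3.

3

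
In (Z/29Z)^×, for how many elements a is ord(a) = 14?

6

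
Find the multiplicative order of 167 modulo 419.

418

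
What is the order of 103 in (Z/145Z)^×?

28

Since 103 ∈ (Z/145Z)^×, its order divides φ(145) = φ(5·29) = (5−1)·(29−1) = 4·28 = 112 = 2^4 · 7.
Divisors of 112: 1, 2, 4, 7, 8, 14, 16, 28, 56, 112.
Check 103^d mod 145 for each divisor in increasing order:
103^1 ≡ 103 (mod 145)
103^2 ≡ 24 (mod 145)
103^4 ≡ 141 (mod 145)
103^7 ≡ 117 (mod 145)
103^8 ≡ 16 (mod 145)
103^14 ≡ 59 (mod 145)
103^16 ≡ 111 (mod 145)
103^28 ≡ 1 (mod 145) ✓
The smallest such exponent is 28, so the order of 103 is 28.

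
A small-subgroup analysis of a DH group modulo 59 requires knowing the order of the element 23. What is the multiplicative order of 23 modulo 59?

58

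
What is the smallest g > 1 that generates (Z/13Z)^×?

φ(13) = 13 − 1 = 12 = 2^2 · 3.
g is a primitive root iff g^(12/q) ≢ 1 (mod 13) for each prime q ∈ {2, 3}.
g = 2: 2^6 ≡ 12; 2^4 ≡ 3 — none is 1, so 2 is a primitive root.
The smallest primitive root modulo 13 is 2.

2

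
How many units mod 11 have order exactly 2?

1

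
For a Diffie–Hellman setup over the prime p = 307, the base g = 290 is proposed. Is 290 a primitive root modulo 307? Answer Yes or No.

φ(307) = 307 − 1 = 306 = 2 · 3^2 · 17.
290 is a primitive root mod 307 iff 290^(φ(307)/q) ≢ 1 for every prime q | φ(307), i.e. q ∈ {2, 3, 17}.
290^153 ≡ 306 (mod 307)  [q = 2: ≢ 1 ✓]
290^102 ≡ 1 (mod 307)  [q = 3: ≡ 1 ✗]
290^18 ≡ 1 (mod 307)  [q = 17: ≡ 1 ✗]
Since 290^102 ≡ 1, the order of 290 divides 102 < 306, so 290 is not a primitive root.

No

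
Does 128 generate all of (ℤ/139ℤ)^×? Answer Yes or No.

φ(139) = 139 − 1 = 138 = 2 · 3 · 23.
Test 128^(138/q) mod 139 for each prime factor q of 138:
128^69 ≡ 138 (mod 139)  [q = 2: ≢ 1 ✓]
128^46 ≡ 96 (mod 139)  [q = 3: ≢ 1 ✓]
128^6 ≡ 6 (mod 139)  [q = 23: ≢ 1 ✓]
Every test exponent gives a nontrivial residue, hence 128 generates the full group.

Yes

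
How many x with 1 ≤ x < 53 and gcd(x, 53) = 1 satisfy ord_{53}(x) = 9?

0

φ(53) = 53 − 1 = 52 = 2^2 · 13.
Since (Z/53Z)^× is cyclic of order 52, the number of elements of order d is φ(d) when d | 52 and 0 otherwise.
Since 9 ∤ 52, the count is 0.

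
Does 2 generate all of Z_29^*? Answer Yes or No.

φ(29) = 29 − 1 = 28 = 2^2 · 7.
Test 2^(28/q) mod 29 for each prime factor q of 28:
2^14 ≡ 28 (mod 29)  [q = 2: ≢ 1 ✓]
2^4 ≡ 16 (mod 29)  [q = 7: ≢ 1 ✓]
Every test exponent gives a nontrivial residue, hence 2 generates the full group.

Yes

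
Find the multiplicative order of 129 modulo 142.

35

By Lagrange's theorem, ord_142(129) divides φ(142) = φ(2)·φ(71) = 1·70 = 70 = 2 · 5 · 7.
Divisors of 70: 1, 2, 5, 7, 10, 14, 35, 70.
Test each divisor d:
129^1 ≡ 129 (mod 142)
129^2 ≡ 27 (mod 142)
129^5 ≡ 37 (mod 142)
129^7 ≡ 5 (mod 142)
129^10 ≡ 91 (mod 142)
129^14 ≡ 25 (mod 142)
129^35 ≡ 1 (mod 142) ✓
Hence ord(129) = 35.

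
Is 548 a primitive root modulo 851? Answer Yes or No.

No

851 = 23 · 37 is a product of two distinct odd primes, so (Z/851Z)^× ≅ (Z/23Z)^× × (Z/37Z)^× is not cyclic.
No primitive root modulo 851 exists; in particular 548 is not one.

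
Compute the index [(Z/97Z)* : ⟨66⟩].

2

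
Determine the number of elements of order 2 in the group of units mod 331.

1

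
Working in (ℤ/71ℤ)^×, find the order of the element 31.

By Lagrange's theorem, ord_71(31) divides φ(71) = 71 − 1 = 70 = 2 · 5 · 7.
Divisors of 70: 1, 2, 5, 7, 10, 14, 35, 70.
Evaluate successive powers at the divisors of 70:
31^1 ≡ 31 (mod 71)
31^2 ≡ 38 (mod 71)
31^5 ≡ 34 (mod 71)
31^7 ≡ 14 (mod 71)
31^10 ≡ 20 (mod 71)
31^14 ≡ 54 (mod 71)
31^35 ≡ 70 (mod 71)
31^70 ≡ 1 (mod 71) ✓
The smallest such exponent is 70, so the order of 31 is 70.

70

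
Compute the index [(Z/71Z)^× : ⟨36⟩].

2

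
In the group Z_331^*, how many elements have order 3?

2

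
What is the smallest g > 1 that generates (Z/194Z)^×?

φ(194) = φ(2)·φ(97) = 1·96 = 96 = 2^5 · 3.
g is a primitive root iff g^(96/q) ≢ 1 (mod 194) for each prime q ∈ {2, 3}.
g = 2: gcd(2, 194) = 2 > 1, not a unit — skip.
g = 3: 3^48 ≡ 1 — hits 1, so not a primitive root.
g = 4: gcd(4, 194) = 2 > 1, not a unit — skip.
g = 5: 5^48 ≡ 193; 5^32 ≡ 35 — none is 1, so 5 is a primitive root.
The smallest primitive root modulo 194 is 5.

5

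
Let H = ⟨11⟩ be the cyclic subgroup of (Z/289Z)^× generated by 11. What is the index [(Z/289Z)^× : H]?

ord(11) | φ(289) = φ(17^2) = 17·(17−1) = 272 = 2^4 · 17.
Divisors of 272: 1, 2, 4, 8, 16, 17, 34, 68, 136, 272.
Evaluate successive powers at the divisors of 272:
11^1 ≡ 11 (mod 289)
11^2 ≡ 121 (mod 289)
11^4 ≡ 191 (mod 289)
11^8 ≡ 67 (mod 289)
11^16 ≡ 154 (mod 289)
11^17 ≡ 249 (mod 289)
11^34 ≡ 155 (mod 289)
11^68 ≡ 38 (mod 289)
11^136 ≡ 288 (mod 289)
11^272 ≡ 1 (mod 289) ✓
So ord_289(11) = 272, hence |⟨11⟩| = 272.
[(Z/289Z)^× : ⟨11⟩] = 272/272 = 1.

1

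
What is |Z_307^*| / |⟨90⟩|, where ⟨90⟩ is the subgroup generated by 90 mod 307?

2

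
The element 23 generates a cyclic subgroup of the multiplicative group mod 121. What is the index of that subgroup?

10

Since 23 ∈ (Z/121Z)^×, its order divides φ(121) = φ(11^2) = 11·(11−1) = 110 = 2 · 5 · 11.
Divisors of 110: 1, 2, 5, 10, 11, 22, 55, 110.
Compute 23^d (mod 121) for the divisors d until we hit 1:
23^1 ≡ 23 (mod 121)
23^2 ≡ 45 (mod 121)
23^5 ≡ 111 (mod 121)
23^10 ≡ 100 (mod 121)
23^11 ≡ 1 (mod 121) ✓
So ord_121(23) = 11, hence |⟨23⟩| = 11.
[(Z/121Z)^× : ⟨23⟩] = 110/11 = 10.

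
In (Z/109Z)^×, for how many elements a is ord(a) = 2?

1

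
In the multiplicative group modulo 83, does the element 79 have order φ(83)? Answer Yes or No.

Yes

φ(83) = 83 − 1 = 82 = 2 · 41.
An element g generates (Z/83Z)^× iff g^(82/q) ≢ 1 (mod 83) for each prime q ∈ {2, 41}.
79^41 ≡ 82 (mod 83)  [q = 2: ≢ 1 ✓]
79^2 ≡ 16 (mod 83)  [q = 41: ≢ 1 ✓]
Every test exponent gives a nontrivial residue, hence 79 generates the full group.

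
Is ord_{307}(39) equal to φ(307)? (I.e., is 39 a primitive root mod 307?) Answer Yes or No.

No

φ(307) = 307 − 1 = 306 = 2 · 3^2 · 17.
39 is a primitive root mod 307 iff 39^(φ(307)/q) ≢ 1 for every prime q | φ(307), i.e. q ∈ {2, 3, 17}.
39^153 ≡ 1 (mod 307)  [q = 2: ≡ 1 ✗]
39^102 ≡ 289 (mod 307)  [q = 3: ≢ 1 ✓]
39^18 ≡ 105 (mod 307)  [q = 17: ≢ 1 ✓]
Since 39^153 ≡ 1, the order of 39 divides 153 < 306, so 39 is not a primitive root.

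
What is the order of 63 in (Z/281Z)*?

35

By Lagrange's theorem, ord_281(63) divides φ(281) = 281 − 1 = 280 = 2^3 · 5 · 7.
Divisors of 280: 1, 2, 4, 5, 7, 8, 10, 14, 20, 28, 35, 40, 56, 70, 140, 280.
Evaluate successive powers at the divisors of 280:
63^1 ≡ 63 (mod 281)
63^2 ≡ 35 (mod 281)
63^4 ≡ 101 (mod 281)
63^5 ≡ 181 (mod 281)
63^7 ≡ 153 (mod 281)
63^8 ≡ 85 (mod 281)
63^10 ≡ 165 (mod 281)
63^14 ≡ 86 (mod 281)
63^20 ≡ 249 (mod 281)
63^28 ≡ 90 (mod 281)
63^35 ≡ 1 (mod 281) ✓
Hence ord(63) = 35.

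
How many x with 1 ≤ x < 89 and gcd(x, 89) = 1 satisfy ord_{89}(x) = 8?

φ(89) = 89 − 1 = 88 = 2^3 · 11.
(Z/89Z)^× is cyclic (|G| = 88); a cyclic group of order m has exactly φ(d) elements of each order d | m, and none otherwise.
8 = 2^3 divides 88, and φ(8) = 4.

4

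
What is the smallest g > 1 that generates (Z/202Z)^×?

3

φ(202) = φ(2)·φ(101) = 1·100 = 100 = 2^2 · 5^2.
g is a primitive root iff g^(100/q) ≢ 1 (mod 202) for each prime q ∈ {2, 5}.
g = 2: gcd(2, 202) = 2 > 1, not a unit — skip.
g = 3: 3^50 ≡ 201; 3^20 ≡ 185 — none is 1, so 3 is a primitive root.
Hence the least primitive root of 202 is 3.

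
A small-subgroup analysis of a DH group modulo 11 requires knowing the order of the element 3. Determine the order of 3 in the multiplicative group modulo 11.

5

The order of 3 must divide φ(11) = 11 − 1 = 10 = 2 · 5.
Divisors of 10: 1, 2, 5, 10.
Check 3^d mod 11 for each divisor in increasing order:
3^1 ≡ 3 (mod 11)
3^2 ≡ 9 (mod 11)
3^5 ≡ 1 (mod 11) ✓
Hence ord(3) = 5.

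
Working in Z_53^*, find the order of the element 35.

52

Since 35 ∈ (Z/53Z)^×, its order divides φ(53) = 53 − 1 = 52 = 2^2 · 13.
Divisors of 52: 1, 2, 4, 13, 26, 52.
Test each divisor d:
35^1 ≡ 35 (mod 53)
35^2 ≡ 6 (mod 53)
35^4 ≡ 36 (mod 53)
35^13 ≡ 30 (mod 53)
35^26 ≡ 52 (mod 53)
35^52 ≡ 1 (mod 53) ✓
The smallest such exponent is 52, so the order of 35 is 52.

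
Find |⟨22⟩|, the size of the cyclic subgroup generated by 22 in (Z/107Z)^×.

ord(22) | φ(107) = 107 − 1 = 106 = 2 · 53.
Divisors of 106: 1, 2, 53, 106.
Evaluate successive powers at the divisors of 106:
22^1 ≡ 22 (mod 107)
22^2 ≡ 56 (mod 107)
22^53 ≡ 106 (mod 107)
22^106 ≡ 1 (mod 107) ✓
Therefore the multiplicative order of 22 modulo 107 is 106.

106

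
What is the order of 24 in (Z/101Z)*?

25

Since 24 ∈ (Z/101Z)^×, its order divides φ(101) = 101 − 1 = 100 = 2^2 · 5^2.
Divisors of 100: 1, 2, 4, 5, 10, 20, 25, 50, 100.
Evaluate successive powers at the divisors of 100:
24^1 ≡ 24
24^2 ≡ 71
24^4 ≡ 92
24^5 ≡ 87
24^10 ≡ 95
24^20 ≡ 36
24^25 ≡ 1
Hence ord(24) = 25.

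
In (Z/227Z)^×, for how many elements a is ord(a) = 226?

112

φ(227) = 227 − 1 = 226 = 2 · 113.
(Z/227Z)^× is cyclic (|G| = 226); a cyclic group of order m has exactly φ(d) elements of each order d | m, and none otherwise.
226 = 2 · 113 divides 226, and φ(226) = 112.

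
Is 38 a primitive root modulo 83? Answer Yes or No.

No

φ(83) = 83 − 1 = 82 = 2 · 41.
It suffices to check that the order of 38 is not a proper divisor of 82: compute 38^(82/q) for q ∈ {2, 41}.
38^41 ≡ 1 (mod 83)  [q = 2: ≡ 1 ✗]
38^2 ≡ 33 (mod 83)  [q = 41: ≢ 1 ✓]
38^41 ≡ 1 shows ord(38) | 41, strictly less than φ(83); not a primitive root.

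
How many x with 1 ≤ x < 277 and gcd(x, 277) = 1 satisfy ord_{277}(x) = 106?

0

φ(277) = 277 − 1 = 276 = 2^2 · 3 · 23.
(Z/277Z)^× is cyclic (|G| = 276); a cyclic group of order m has exactly φ(d) elements of each order d | m, and none otherwise.
Since 106 ∤ 276, the count is 0.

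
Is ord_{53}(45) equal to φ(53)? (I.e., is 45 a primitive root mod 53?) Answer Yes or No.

φ(53) = 53 − 1 = 52 = 2^2 · 13.
An element g generates (Z/53Z)^× iff g^(52/q) ≢ 1 (mod 53) for each prime q ∈ {2, 13}.
45^26 ≡ 52 (mod 53)  [q = 2: ≢ 1 ✓]
45^4 ≡ 15 (mod 53)  [q = 13: ≢ 1 ✓]
Every test exponent gives a nontrivial residue, hence 45 generates the full group.

Yes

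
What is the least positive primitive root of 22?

7

φ(22) = φ(2)·φ(11) = 1·10 = 10 = 2 · 5.
Test candidates g = 2, 3, … against the prime factors q ∈ {2, 5} of φ(22): g is a generator iff g^(10/q) ≢ 1 for every such q.
g = 2: gcd(2, 22) = 2 > 1, not a unit — skip.
g = 3: 3^5 ≡ 1 — hits 1, so not a primitive root.
g = 4: gcd(4, 22) = 2 > 1, not a unit — skip.
g = 5: 5^5 ≡ 1 — hits 1, so not a primitive root.
g = 6: gcd(6, 22) = 2 > 1, not a unit — skip.
g = 7: 7^5 ≡ 21; 7^2 ≡ 5 — none is 1, so 7 is a primitive root.
Hence the least primitive root of 22 is 7.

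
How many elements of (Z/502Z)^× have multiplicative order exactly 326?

0

φ(502) = φ(2)·φ(251) = 1·250 = 250 = 2 · 5^3.
Since (Z/502Z)^× is cyclic of order 250, the number of elements of order d is φ(d) when d | 250 and 0 otherwise.
Here 250 is not a multiple of 326, so there are no elements of order 326.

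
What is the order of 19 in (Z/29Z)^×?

28

ord(19) | φ(29) = 29 − 1 = 28 = 2^2 · 7.
Divisors of 28: 1, 2, 4, 7, 14, 28.
Check 19^d mod 29 for each divisor in increasing order:
19^1 ≡ 19 (mod 29)
19^2 ≡ 13 (mod 29)
19^4 ≡ 24 (mod 29)
19^7 ≡ 12 (mod 29)
19^14 ≡ 28 (mod 29)
19^28 ≡ 1 (mod 29) ✓
Hence ord(19) = 28.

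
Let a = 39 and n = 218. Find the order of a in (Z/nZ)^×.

108

Since 39 ∈ (Z/218Z)^×, its order divides φ(218) = φ(2)·φ(109) = 1·108 = 108 = 2^2 · 3^3.
Divisors of 108: 1, 2, 3, 4, 6, 9, 12, 18, 27, 36, 54, 108.
Check 39^d mod 218 for each divisor in increasing order:
39^1 ≡ 39 (mod 218)
39^2 ≡ 213 (mod 218)
39^3 ≡ 23 (mod 218)
39^4 ≡ 25 (mod 218)
39^6 ≡ 93 (mod 218)
39^9 ≡ 177 (mod 218)
39^12 ≡ 147 (mod 218)
39^18 ≡ 155 (mod 218)
39^27 ≡ 185 (mod 218)
39^36 ≡ 45 (mod 218)
39^54 ≡ 217 (mod 218)
39^108 ≡ 1 (mod 218) ✓
So ord_218(39) = 108.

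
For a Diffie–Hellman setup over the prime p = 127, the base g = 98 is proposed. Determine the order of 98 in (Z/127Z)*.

63

By Lagrange's theorem, ord_127(98) divides φ(127) = 127 − 1 = 126 = 2 · 3^2 · 7.
Divisors of 126: 1, 2, 3, 6, 7, 9, 14, 18, 21, 42, 63, 126.
Check 98^d mod 127 for each divisor in increasing order:
98^1 ≡ 98 (mod 127)
98^2 ≡ 79 (mod 127)
98^3 ≡ 122 (mod 127)
98^6 ≡ 25 (mod 127)
98^7 ≡ 37 (mod 127)
98^9 ≡ 2 (mod 127)
98^14 ≡ 99 (mod 127)
98^18 ≡ 4 (mod 127)
98^21 ≡ 107 (mod 127)
98^42 ≡ 19 (mod 127)
98^63 ≡ 1 (mod 127) ✓
Hence ord(98) = 63.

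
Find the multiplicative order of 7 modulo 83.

41

Since 7 ∈ (Z/83Z)^×, its order divides φ(83) = 83 − 1 = 82 = 2 · 41.
Divisors of 82: 1, 2, 41, 82.
Test each divisor d:
7^1 ≡ 7 (mod 83)
7^2 ≡ 49 (mod 83)
7^41 ≡ 1 (mod 83) ✓
The smallest such exponent is 41, so the order of 7 is 41.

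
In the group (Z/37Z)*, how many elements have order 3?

2

φ(37) = 37 − 1 = 36 = 2^2 · 3^2.
(Z/37Z)^× is cyclic (|G| = 36); a cyclic group of order m has exactly φ(d) elements of each order d | m, and none otherwise.
3 | 36, and φ(3) = 3 − 1 = 2.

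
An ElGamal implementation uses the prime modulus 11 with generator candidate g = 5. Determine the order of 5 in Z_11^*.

5

ord(5) | φ(11) = 11 − 1 = 10 = 2 · 5.
Divisors of 10: 1, 2, 5, 10.
Test each divisor d:
5^1 ≡ 5
5^2 ≡ 3
5^5 ≡ 1
The smallest such exponent is 5, so the order of 5 is 5.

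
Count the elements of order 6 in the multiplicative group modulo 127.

2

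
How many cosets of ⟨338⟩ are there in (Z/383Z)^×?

Since 338 ∈ (Z/383Z)^×, its order divides φ(383) = 383 − 1 = 382 = 2 · 191.
Divisors of 382: 1, 2, 191, 382.
Test each divisor d:
338^1 ≡ 338 (mod 383)
338^2 ≡ 110 (mod 383)
338^191 ≡ 1 (mod 383) ✓
So ord_383(338) = 191, hence |⟨338⟩| = 191.
[(Z/383Z)^× : ⟨338⟩] = 382/191 = 2.

2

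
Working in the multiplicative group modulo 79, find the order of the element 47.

78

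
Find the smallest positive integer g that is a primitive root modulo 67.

2

φ(67) = 67 − 1 = 66 = 2 · 3 · 11.
Test candidates g = 2, 3, … against the prime factors q ∈ {2, 3, 11} of φ(67): g is a generator iff g^(66/q) ≢ 1 for every such q.
g = 2: 2^33 ≡ 66; 2^22 ≡ 37; 2^6 ≡ 64 — none is 1, so 2 is a primitive root.
The smallest primitive root modulo 67 is 2.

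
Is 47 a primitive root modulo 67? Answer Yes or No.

φ(67) = 67 − 1 = 66 = 2 · 3 · 11.
Test 47^(66/q) mod 67 for each prime factor q of 66:
47^33 ≡ 1 (mod 67)  [q = 2: ≡ 1 ✗]
47^22 ≡ 29 (mod 67)  [q = 3: ≢ 1 ✓]
47^6 ≡ 59 (mod 67)  [q = 11: ≢ 1 ✓]
Since 47^33 ≡ 1, the order of 47 divides 33 < 66, so 47 is not a primitive root.

No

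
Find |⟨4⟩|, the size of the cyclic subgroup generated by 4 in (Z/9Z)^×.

3

Since 4 ∈ (Z/9Z)^×, its order divides φ(9) = φ(3^2) = 3·(3−1) = 6 = 2 · 3.
Divisors of 6: 1, 2, 3, 6.
Check 4^d mod 9 for each divisor in increasing order:
4^1 ≡ 4 (mod 9)
4^2 ≡ 7 (mod 9)
4^3 ≡ 1 (mod 9) ✓
So ord_9(4) = 3.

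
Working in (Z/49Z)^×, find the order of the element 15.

ord(15) | φ(49) = φ(7^2) = 7·(7−1) = 42 = 2 · 3 · 7.
Divisors of 42: 1, 2, 3, 6, 7, 14, 21, 42.
Compute 15^d (mod 49) for the divisors d until we hit 1:
15^1 ≡ 15 (mod 49)
15^2 ≡ 29 (mod 49)
15^3 ≡ 43 (mod 49)
15^6 ≡ 36 (mod 49)
15^7 ≡ 1 (mod 49) ✓
Therefore the multiplicative order of 15 modulo 49 is 7.

7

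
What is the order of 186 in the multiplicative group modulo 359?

358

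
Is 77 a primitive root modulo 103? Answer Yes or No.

Yes

φ(103) = 103 − 1 = 102 = 2 · 3 · 17.
77 is a primitive root mod 103 iff 77^(φ(103)/q) ≢ 1 for every prime q | φ(103), i.e. q ∈ {2, 3, 17}.
77^51 ≡ 102 (mod 103)  [q = 2: ≢ 1 ✓]
77^34 ≡ 46 (mod 103)  [q = 3: ≢ 1 ✓]
77^6 ≡ 30 (mod 103)  [q = 17: ≢ 1 ✓]
None equal 1, so ord_103(77) = 102: 77 is a primitive root.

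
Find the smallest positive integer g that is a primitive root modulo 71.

φ(71) = 71 − 1 = 70 = 2 · 5 · 7.
Test candidates g = 2, 3, … against the prime factors q ∈ {2, 5, 7} of φ(71): g is a generator iff g^(70/q) ≢ 1 for every such q.
g = 2: 2^35 ≡ 1 — hits 1, so not a primitive root.
g = 3: 3^35 ≡ 1 — hits 1, so not a primitive root.
g = 4: 4^35 ≡ 1 — hits 1, so not a primitive root.
g = 5: 5^35 ≡ 1 — hits 1, so not a primitive root.
g = 6: 6^35 ≡ 1 — hits 1, so not a primitive root.
g = 7: 7^35 ≡ 70; 7^14 ≡ 54; 7^10 ≡ 45 — none is 1, so 7 is a primitive root.
The smallest primitive root modulo 71 is 7.

7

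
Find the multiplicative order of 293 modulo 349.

87

By Lagrange's theorem, ord_349(293) divides φ(349) = 349 − 1 = 348 = 2^2 · 3 · 29.
Divisors of 348: 1, 2, 3, 4, 6, 12, 29, 58, 87, 116, 174, 348.
Check 293^d mod 349 for each divisor in increasing order:
293^1 ≡ 293
293^2 ≡ 344
293^3 ≡ 280
293^4 ≡ 25
293^6 ≡ 224
293^12 ≡ 269
293^29 ≡ 226
293^58 ≡ 122
293^87 ≡ 1
The smallest such exponent is 87, so the order of 293 is 87.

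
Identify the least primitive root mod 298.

3

φ(298) = φ(2)·φ(149) = 1·148 = 148 = 2^2 · 37.
g is a primitive root iff g^(148/q) ≢ 1 (mod 298) for each prime q ∈ {2, 37}.
g = 2: gcd(2, 298) = 2 > 1, not a unit — skip.
g = 3: 3^74 ≡ 297; 3^4 ≡ 81 — none is 1, so 3 is a primitive root.
So 3 is the smallest generator of (Z/298Z)^×.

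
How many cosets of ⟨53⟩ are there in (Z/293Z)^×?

4

ord(53) | φ(293) = 293 − 1 = 292 = 2^2 · 73.
Divisors of 292: 1, 2, 4, 73, 146, 292.
Compute 53^d (mod 293) for the divisors d until we hit 1:
53^1 ≡ 53 (mod 293)
53^2 ≡ 172 (mod 293)
53^4 ≡ 284 (mod 293)
53^73 ≡ 1 (mod 293) ✓
The order of 53 is 73, so the subgroup it generates has 73 elements.
[(Z/293Z)^× : ⟨53⟩] = 292/73 = 4.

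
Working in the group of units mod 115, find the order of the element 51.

22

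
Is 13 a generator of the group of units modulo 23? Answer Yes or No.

No

φ(23) = 23 − 1 = 22 = 2 · 11.
An element g generates (Z/23Z)^× iff g^(22/q) ≢ 1 (mod 23) for each prime q ∈ {2, 11}.
13^11 ≡ 1 (mod 23)  [q = 2: ≡ 1 ✗]
13^2 ≡ 8 (mod 23)  [q = 11: ≢ 1 ✓]
13^11 ≡ 1 shows ord(13) | 11, strictly less than φ(23); not a primitive root.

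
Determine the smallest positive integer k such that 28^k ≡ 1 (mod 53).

Since 28 ∈ (Z/53Z)^×, its order divides φ(53) = 53 − 1 = 52 = 2^2 · 13.
Divisors of 52: 1, 2, 4, 13, 26, 52.
Check 28^d mod 53 for each divisor in increasing order:
28^1 ≡ 28 (mod 53)
28^2 ≡ 42 (mod 53)
28^4 ≡ 15 (mod 53)
28^13 ≡ 1 (mod 53) ✓
The smallest such exponent is 13, so the order of 28 is 13.

13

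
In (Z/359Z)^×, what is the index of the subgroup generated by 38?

1

The order of 38 must divide φ(359) = 359 − 1 = 358 = 2 · 179.
Divisors of 358: 1, 2, 179, 358.
Evaluate successive powers at the divisors of 358:
38^1 ≡ 38 (mod 359)
38^2 ≡ 8 (mod 359)
38^179 ≡ 358 (mod 359)
38^358 ≡ 1 (mod 359) ✓
So ord_359(38) = 358, hence |⟨38⟩| = 358.
[(Z/359Z)^× : ⟨38⟩] = 358/358 = 1.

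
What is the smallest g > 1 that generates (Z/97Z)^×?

φ(97) = 97 − 1 = 96 = 2^5 · 3.
g is a primitive root iff g^(96/q) ≢ 1 (mod 97) for each prime q ∈ {2, 3}.
g = 2: 2^48 ≡ 1 — hits 1, so not a primitive root.
g = 3: 3^48 ≡ 1 — hits 1, so not a primitive root.
g = 4: 4^48 ≡ 1 — hits 1, so not a primitive root.
g = 5: 5^48 ≡ 96; 5^32 ≡ 35 — none is 1, so 5 is a primitive root.
So 5 is the smallest generator of (Z/97Z)^×.

5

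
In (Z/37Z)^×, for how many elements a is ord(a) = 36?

12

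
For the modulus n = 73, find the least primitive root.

5

φ(73) = 73 − 1 = 72 = 2^3 · 3^2.
g is a primitive root iff g^(72/q) ≢ 1 (mod 73) for each prime q ∈ {2, 3}.
g = 2: 2^36 ≡ 1 — hits 1, so not a primitive root.
g = 3: 3^36 ≡ 1 — hits 1, so not a primitive root.
g = 4: 4^36 ≡ 1 — hits 1, so not a primitive root.
g = 5: 5^36 ≡ 72; 5^24 ≡ 8 — none is 1, so 5 is a primitive root.
Hence the least primitive root of 73 is 5.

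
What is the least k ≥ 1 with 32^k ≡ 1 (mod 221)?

24

The order of 32 must divide φ(221) = φ(13·17) = (13−1)·(17−1) = 12·16 = 192 = 2^6 · 3.
Divisors of 192: 1, 2, 3, 4, 6, 8, 12, 16, 24, 32, 48, 64, 96, 192.
Check 32^d mod 221 for each divisor in increasing order:
32^1 ≡ 32 (mod 221)
32^2 ≡ 140 (mod 221)
32^3 ≡ 60 (mod 221)
32^4 ≡ 152 (mod 221)
32^6 ≡ 64 (mod 221)
32^8 ≡ 120 (mod 221)
32^12 ≡ 118 (mod 221)
32^16 ≡ 35 (mod 221)
32^24 ≡ 1 (mod 221) ✓
The smallest such exponent is 24, so the order of 32 is 24.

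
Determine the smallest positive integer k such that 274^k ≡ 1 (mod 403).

6

ord(274) | φ(403) = φ(13·31) = (13−1)·(31−1) = 12·30 = 360 = 2^3 · 3^2 · 5.
Divisors of 360: 1, 2, 3, 4, 5, 6, 8, 9, 10, 12, 15, 18, 20, 24, 30, 36, 40, 45, 60, 72, 90, 120, 180, 360.
Compute 274^d (mod 403) for the divisors d until we hit 1:
274^1 ≡ 274
274^2 ≡ 118
274^3 ≡ 92
274^4 ≡ 222
274^5 ≡ 378
274^6 ≡ 1
So ord_403(274) = 6.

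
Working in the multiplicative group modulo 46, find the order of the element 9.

11

ord(9) | φ(46) = φ(2)·φ(23) = 1·22 = 22 = 2 · 11.
Divisors of 22: 1, 2, 11, 22.
Evaluate successive powers at the divisors of 22:
9^1 ≡ 9 (mod 46)
9^2 ≡ 35 (mod 46)
9^11 ≡ 1 (mod 46) ✓
So ord_46(9) = 11.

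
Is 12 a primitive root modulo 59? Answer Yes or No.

φ(59) = 59 − 1 = 58 = 2 · 29.
It suffices to check that the order of 12 is not a proper divisor of 58: compute 12^(58/q) for q ∈ {2, 29}.
12^29 ≡ 1 (mod 59)  [q = 2: ≡ 1 ✗]
12^2 ≡ 26 (mod 59)  [q = 29: ≢ 1 ✓]
12^29 ≡ 1 shows ord(12) | 29, strictly less than φ(59); not a primitive root.

No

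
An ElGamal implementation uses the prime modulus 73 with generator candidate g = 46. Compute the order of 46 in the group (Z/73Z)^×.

The order of 46 must divide φ(73) = 73 − 1 = 72 = 2^3 · 3^2.
Divisors of 72: 1, 2, 3, 4, 6, 8, 9, 12, 18, 24, 36, 72.
Compute 46^d (mod 73) for the divisors d until we hit 1:
46^1 ≡ 46
46^2 ≡ 72
46^3 ≡ 27
46^4 ≡ 1
The smallest such exponent is 4, so the order of 46 is 4.

4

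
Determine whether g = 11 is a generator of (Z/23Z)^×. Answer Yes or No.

φ(23) = 23 − 1 = 22 = 2 · 11.
It suffices to check that the order of 11 is not a proper divisor of 22: compute 11^(22/q) for q ∈ {2, 11}.
11^11 ≡ 22 (mod 23)  [q = 2: ≢ 1 ✓]
11^2 ≡ 6 (mod 23)  [q = 11: ≢ 1 ✓]
All checks pass, so 11 has order 22 and is a primitive root modulo 23.

Yes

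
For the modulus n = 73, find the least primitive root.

5

φ(73) = 73 − 1 = 72 = 2^3 · 3^2.
g is a primitive root iff g^(72/q) ≢ 1 (mod 73) for each prime q ∈ {2, 3}.
g = 2: 2^36 ≡ 1 — hits 1, so not a primitive root.
g = 3: 3^36 ≡ 1 — hits 1, so not a primitive root.
g = 4: 4^36 ≡ 1 — hits 1, so not a primitive root.
g = 5: 5^36 ≡ 72; 5^24 ≡ 8 — none is 1, so 5 is a primitive root.
Hence the least primitive root of 73 is 5.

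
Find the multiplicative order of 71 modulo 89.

By Lagrange's theorem, ord_89(71) divides φ(89) = 89 − 1 = 88 = 2^3 · 11.
Divisors of 88: 1, 2, 4, 8, 11, 22, 44, 88.
Compute 71^d (mod 89) for the divisors d until we hit 1:
71^1 ≡ 71 (mod 89)
71^2 ≡ 57 (mod 89)
71^4 ≡ 45 (mod 89)
71^8 ≡ 67 (mod 89)
71^11 ≡ 55 (mod 89)
71^22 ≡ 88 (mod 89)
71^44 ≡ 1 (mod 89) ✓
The smallest such exponent is 44, so the order of 71 is 44.

44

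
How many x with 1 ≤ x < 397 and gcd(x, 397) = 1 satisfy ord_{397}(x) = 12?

4

φ(397) = 397 − 1 = 396 = 2^2 · 3^2 · 11.
Since (Z/397Z)^× is cyclic of order 396, the number of elements of order d is φ(d) when d | 396 and 0 otherwise.
12 = 2^2 · 3 divides 396, and φ(12) = 4.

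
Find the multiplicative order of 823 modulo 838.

418

The order of 823 must divide φ(838) = φ(2)·φ(419) = 1·418 = 418 = 2 · 11 · 19.
Divisors of 418: 1, 2, 11, 19, 22, 38, 209, 418.
Test each divisor d:
823^1 ≡ 823 (mod 838)
823^2 ≡ 225 (mod 838)
823^11 ≡ 171 (mod 838)
823^19 ≡ 769 (mod 838)
823^22 ≡ 749 (mod 838)
823^38 ≡ 571 (mod 838)
823^209 ≡ 837 (mod 838)
823^418 ≡ 1 (mod 838) ✓
Hence ord(823) = 418.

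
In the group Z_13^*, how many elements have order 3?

φ(13) = 13 − 1 = 12 = 2^2 · 3.
Since (Z/13Z)^× is cyclic of order 12, the number of elements of order d is φ(d) when d | 12 and 0 otherwise.
3 | 12, and φ(3) = 3 − 1 = 2.

2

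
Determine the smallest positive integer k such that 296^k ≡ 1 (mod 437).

66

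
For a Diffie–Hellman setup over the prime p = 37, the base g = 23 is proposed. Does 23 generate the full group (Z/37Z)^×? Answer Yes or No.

φ(37) = 37 − 1 = 36 = 2^2 · 3^2.
Test 23^(36/q) mod 37 for each prime factor q of 36:
23^18 ≡ 36 (mod 37)  [q = 2: ≢ 1 ✓]
23^12 ≡ 1 (mod 37)  [q = 3: ≡ 1 ✗]
Since 23^12 ≡ 1, the order of 23 divides 12 < 36, so 23 is not a primitive root.

No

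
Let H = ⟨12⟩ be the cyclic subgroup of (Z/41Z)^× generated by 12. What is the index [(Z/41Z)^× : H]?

1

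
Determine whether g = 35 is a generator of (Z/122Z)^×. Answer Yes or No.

Yes

φ(122) = φ(2)·φ(61) = 1·60 = 60 = 2^2 · 3 · 5.
An element g generates (Z/122Z)^× iff g^(60/q) ≢ 1 (mod 122) for each prime q ∈ {2, 3, 5}.
35^30 ≡ 121 (mod 122)  [q = 2: ≢ 1 ✓]
35^20 ≡ 13 (mod 122)  [q = 3: ≢ 1 ✓]
35^12 ≡ 9 (mod 122)  [q = 5: ≢ 1 ✓]
None equal 1, so ord_122(35) = 60: 35 is a primitive root.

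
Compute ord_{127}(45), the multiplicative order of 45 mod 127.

126

The order of 45 must divide φ(127) = 127 − 1 = 126 = 2 · 3^2 · 7.
Divisors of 126: 1, 2, 3, 6, 7, 9, 14, 18, 21, 42, 63, 126.
Test each divisor d:
45^1 ≡ 45
45^2 ≡ 120
45^3 ≡ 66
45^6 ≡ 38
45^7 ≡ 59
45^9 ≡ 95
45^14 ≡ 52
45^18 ≡ 8
45^21 ≡ 20
45^42 ≡ 19
45^63 ≡ 126
45^126 ≡ 1
Hence ord(45) = 126.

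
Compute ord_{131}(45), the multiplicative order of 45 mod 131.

13

By Lagrange's theorem, ord_131(45) divides φ(131) = 131 − 1 = 130 = 2 · 5 · 13.
Divisors of 130: 1, 2, 5, 10, 13, 26, 65, 130.
Compute 45^d (mod 131) for the divisors d until we hit 1:
45^1 ≡ 45 (mod 131)
45^2 ≡ 60 (mod 131)
45^5 ≡ 84 (mod 131)
45^10 ≡ 113 (mod 131)
45^13 ≡ 1 (mod 131) ✓
Hence ord(45) = 13.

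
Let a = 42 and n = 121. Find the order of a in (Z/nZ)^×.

Since 42 ∈ (Z/121Z)^×, its order divides φ(121) = φ(11^2) = 11·(11−1) = 110 = 2 · 5 · 11.
Divisors of 110: 1, 2, 5, 10, 11, 22, 55, 110.
Evaluate successive powers at the divisors of 110:
42^1 ≡ 42 (mod 121)
42^2 ≡ 70 (mod 121)
42^5 ≡ 100 (mod 121)
42^10 ≡ 78 (mod 121)
42^11 ≡ 9 (mod 121)
42^22 ≡ 81 (mod 121)
42^55 ≡ 1 (mod 121) ✓
The smallest such exponent is 55, so the order of 42 is 55.

55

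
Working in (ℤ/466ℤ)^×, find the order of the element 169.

58

The order of 169 must divide φ(466) = φ(2)·φ(233) = 1·232 = 232 = 2^3 · 29.
Divisors of 232: 1, 2, 4, 8, 29, 58, 116, 232.
Test each divisor d:
169^1 ≡ 169
169^2 ≡ 135
169^4 ≡ 51
169^8 ≡ 271
169^29 ≡ 465
169^58 ≡ 1
Hence ord(169) = 58.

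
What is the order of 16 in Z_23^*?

ord(16) | φ(23) = 23 − 1 = 22 = 2 · 11.
Divisors of 22: 1, 2, 11, 22.
Test each divisor d:
16^1 ≡ 16 (mod 23)
16^2 ≡ 3 (mod 23)
16^11 ≡ 1 (mod 23) ✓
Therefore the multiplicative order of 16 modulo 23 is 11.

11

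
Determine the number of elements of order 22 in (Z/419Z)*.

φ(419) = 419 − 1 = 418 = 2 · 11 · 19.
(Z/419Z)^× is cyclic (|G| = 418); a cyclic group of order m has exactly φ(d) elements of each order d | m, and none otherwise.
22 = 2 · 11 divides 418, and φ(22) = 10.

10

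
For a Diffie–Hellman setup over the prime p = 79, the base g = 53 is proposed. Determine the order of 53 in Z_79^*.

The order of 53 must divide φ(79) = 79 − 1 = 78 = 2 · 3 · 13.
Divisors of 78: 1, 2, 3, 6, 13, 26, 39, 78.
Compute 53^d (mod 79) for the divisors d until we hit 1:
53^1 ≡ 53
53^2 ≡ 44
53^3 ≡ 41
53^6 ≡ 22
53^13 ≡ 56
53^26 ≡ 55
53^39 ≡ 78
53^78 ≡ 1
So ord_79(53) = 78.

78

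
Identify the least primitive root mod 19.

φ(19) = 19 − 1 = 18 = 2 · 3^2.
g is a primitive root iff g^(18/q) ≢ 1 (mod 19) for each prime q ∈ {2, 3}.
g = 2: 2^9 ≡ 18; 2^6 ≡ 7 — none is 1, so 2 is a primitive root.
So 2 is the smallest generator of (Z/19Z)^×.

2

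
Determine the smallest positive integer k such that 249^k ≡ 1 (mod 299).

132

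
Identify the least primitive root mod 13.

2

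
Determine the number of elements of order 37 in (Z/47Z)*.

0

φ(47) = 47 − 1 = 46 = 2 · 23.
In a cyclic group of order 46, there are φ(d) elements of order d for each divisor d of 46, and zero for non-divisors.
37 does not divide 46, so no element of (Z/47Z)^× has order 37.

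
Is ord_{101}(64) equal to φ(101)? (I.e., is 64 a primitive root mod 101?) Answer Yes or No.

No

φ(101) = 101 − 1 = 100 = 2^2 · 5^2.
It suffices to check that the order of 64 is not a proper divisor of 100: compute 64^(100/q) for q ∈ {2, 5}.
64^50 ≡ 1 (mod 101)  [q = 2: ≡ 1 ✗]
64^20 ≡ 95 (mod 101)  [q = 5: ≢ 1 ✓]
64^50 ≡ 1 shows ord(64) | 50, strictly less than φ(101); not a primitive root.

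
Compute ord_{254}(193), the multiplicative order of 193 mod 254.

Since 193 ∈ (Z/254Z)^×, its order divides φ(254) = φ(2)·φ(127) = 1·126 = 126 = 2 · 3^2 · 7.
Divisors of 126: 1, 2, 3, 6, 7, 9, 14, 18, 21, 42, 63, 126.
Compute 193^d (mod 254) for the divisors d until we hit 1:
193^1 ≡ 193 (mod 254)
193^2 ≡ 165 (mod 254)
193^3 ≡ 95 (mod 254)
193^6 ≡ 135 (mod 254)
193^7 ≡ 147 (mod 254)
193^9 ≡ 125 (mod 254)
193^14 ≡ 19 (mod 254)
193^18 ≡ 131 (mod 254)
193^21 ≡ 253 (mod 254)
193^42 ≡ 1 (mod 254) ✓
So ord_254(193) = 42.

42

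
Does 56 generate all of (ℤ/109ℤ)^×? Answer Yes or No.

φ(109) = 109 − 1 = 108 = 2^2 · 3^3.
56 is a primitive root mod 109 iff 56^(φ(109)/q) ≢ 1 for every prime q | φ(109), i.e. q ∈ {2, 3}.
56^54 ≡ 108 (mod 109)  [q = 2: ≢ 1 ✓]
56^36 ≡ 63 (mod 109)  [q = 3: ≢ 1 ✓]
All checks pass, so 56 has order 108 and is a primitive root modulo 109.

Yes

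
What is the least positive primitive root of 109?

6

φ(109) = 109 − 1 = 108 = 2^2 · 3^3.
Test candidates g = 2, 3, … against the prime factors q ∈ {2, 3} of φ(109): g is a generator iff g^(108/q) ≢ 1 for every such q.
g = 2: 2^54 ≡ 108; 2^36 ≡ 1 — hits 1, so not a primitive root.
g = 3: 3^54 ≡ 1 — hits 1, so not a primitive root.
g = 4: 4^54 ≡ 1 — hits 1, so not a primitive root.
g = 5: 5^54 ≡ 1 — hits 1, so not a primitive root.
g = 6: 6^54 ≡ 108; 6^36 ≡ 63 — none is 1, so 6 is a primitive root.
Hence the least primitive root of 109 is 6.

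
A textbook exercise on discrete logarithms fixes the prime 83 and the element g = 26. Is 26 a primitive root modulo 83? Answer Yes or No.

No

φ(83) = 83 − 1 = 82 = 2 · 41.
26 is a primitive root mod 83 iff 26^(φ(83)/q) ≢ 1 for every prime q | φ(83), i.e. q ∈ {2, 41}.
26^41 ≡ 1 (mod 83)  [q = 2: ≡ 1 ✗]
26^2 ≡ 12 (mod 83)  [q = 41: ≢ 1 ✓]
Since 26^41 ≡ 1, the order of 26 divides 41 < 82, so 26 is not a primitive root.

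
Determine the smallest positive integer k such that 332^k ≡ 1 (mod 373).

62

ord(332) | φ(373) = 373 − 1 = 372 = 2^2 · 3 · 31.
Divisors of 372: 1, 2, 3, 4, 6, 12, 31, 62, 93, 124, 186, 372.
Compute 332^d (mod 373) for the divisors d until we hit 1:
332^1 ≡ 332 (mod 373)
332^2 ≡ 189 (mod 373)
332^3 ≡ 84 (mod 373)
332^4 ≡ 286 (mod 373)
332^6 ≡ 342 (mod 373)
332^12 ≡ 215 (mod 373)
332^31 ≡ 372 (mod 373)
332^62 ≡ 1 (mod 373) ✓
Therefore the multiplicative order of 332 modulo 373 is 62.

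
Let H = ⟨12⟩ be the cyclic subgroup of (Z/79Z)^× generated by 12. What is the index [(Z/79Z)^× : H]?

By Lagrange's theorem, ord_79(12) divides φ(79) = 79 − 1 = 78 = 2 · 3 · 13.
Divisors of 78: 1, 2, 3, 6, 13, 26, 39, 78.
Test each divisor d:
12^1 ≡ 12
12^2 ≡ 65
12^3 ≡ 69
12^6 ≡ 21
12^13 ≡ 78
12^26 ≡ 1
Thus |⟨12⟩| = ord(12) = 26.
[(Z/79Z)^× : ⟨12⟩] = 78/26 = 3.

3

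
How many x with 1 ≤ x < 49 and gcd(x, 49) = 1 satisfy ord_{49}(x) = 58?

φ(49) = φ(7^2) = 7·(7−1) = 42 = 2 · 3 · 7.
(Z/49Z)^× is cyclic (|G| = 42); a cyclic group of order m has exactly φ(d) elements of each order d | m, and none otherwise.
Here 42 is not a multiple of 58, so there are no elements of order 58.

0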